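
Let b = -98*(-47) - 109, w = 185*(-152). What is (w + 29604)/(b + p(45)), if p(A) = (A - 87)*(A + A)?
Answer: 1484/717 ≈ 2.0697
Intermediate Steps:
w = -28120
b = 4497 (b = 4606 - 109 = 4497)
p(A) = 2*A*(-87 + A) (p(A) = (-87 + A)*(2*A) = 2*A*(-87 + A))
(w + 29604)/(b + p(45)) = (-28120 + 29604)/(4497 + 2*45*(-87 + 45)) = 1484/(4497 + 2*45*(-42)) = 1484/(4497 - 3780) = 1484/717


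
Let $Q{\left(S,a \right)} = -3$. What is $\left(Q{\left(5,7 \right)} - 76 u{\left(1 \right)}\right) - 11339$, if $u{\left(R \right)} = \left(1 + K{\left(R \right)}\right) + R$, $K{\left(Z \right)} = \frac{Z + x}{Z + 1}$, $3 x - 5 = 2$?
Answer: $- \frac{34862}{3} \approx -11621.0$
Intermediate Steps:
$x = \frac{7}{3}$ ($x = \frac{5}{3} + \frac{1}{3} \cdot 2 = \frac{5}{3} + \frac{2}{3} = \frac{7}{3} \approx 2.3333$)
$K{\left(Z \right)} = \frac{\frac{7}{3} + Z}{1 + Z}$ ($K{\left(Z \right)} = \frac{Z + \frac{7}{3}}{Z + 1} = \frac{\frac{7}{3} + Z}{1 + Z}$)
$u{\left(R \right)} = 1 + R + \frac{\frac{7}{3} + R}{1 + R}$ ($u{\left(R \right)} = \left(1 + \frac{\frac{7}{3} + R}{1 + R}\right) + R = 1 + R + \frac{\frac{7}{3} + R}{1 + R}$)
$\left(Q{\left(5,7 \right)} - 76 u{\left(1 \right)}\right) - 11339 = \left(-3 - 76 \frac{\frac{10}{3} + 1^{2} + 3 \cdot 1}{1 + 1}\right) - 11339 = \left(-3 - 76 \frac{\frac{10}{3} + 1 + 3}{2}\right) - 11339 = \left(-3 - 76 \cdot \frac{1}{2} \cdot \frac{22}{3}\right) - 11339 = \left(-3 - \frac{836}{3}\right) - 11339 = - \frac{845}{3} - 11339 = - \frac{34862}{3}$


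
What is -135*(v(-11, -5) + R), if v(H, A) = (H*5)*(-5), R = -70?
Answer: -27675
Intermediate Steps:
v(H, A) = -25*H (v(H, A) = (5*H)*(-5) = -25*H)
-135*(v(-11, -5) + R) = -135*(-25*(-11) - 70) = -135*(275 - 70) = -135*205 = -27675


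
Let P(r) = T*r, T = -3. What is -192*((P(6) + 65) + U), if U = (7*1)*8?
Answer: -19776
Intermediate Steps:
U = 56 (U = 7*8 = 56)
P(r) = -3*r
-192*((P(6) + 65) + U) = -192*((-3*6 + 65) + 56) = -192*((-18 + 65) + 56) = -192*(47 + 56) = -192*103 = -19776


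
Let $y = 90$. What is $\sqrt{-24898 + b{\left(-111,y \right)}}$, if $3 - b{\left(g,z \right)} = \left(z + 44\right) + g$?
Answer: $i \sqrt{24918} \approx 157.85 i$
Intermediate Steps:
$b{\left(g,z \right)} = -41 - g - z$ ($b{\left(g,z \right)} = 3 - \left(\left(z + 44\right) + g\right) = 3 - \left(\left(44 + z\right) + g\right) = 3 - \left(44 + g + z\right) = -41 - g - z$)
$\sqrt{-24898 + b{\left(-111,y \right)}} = \sqrt{-24898 - 20} = \sqrt{-24918} = i \sqrt{24918}$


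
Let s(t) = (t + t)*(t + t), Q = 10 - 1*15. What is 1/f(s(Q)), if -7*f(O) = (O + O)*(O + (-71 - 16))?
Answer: -7/2600 ≈ -0.0026923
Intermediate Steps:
Q = -5 (Q = 10 - 15 = -5)
s(t) = 4*t² (s(t) = (2*t)*(2*t) = 4*t²)
f(O) = -2*O*(-87 + O)/7 (f(O) = -(O + O)*(O + (-71 - 16))/7 = -2*O*(O - 87)/7 = -2*O*(-87 + O)/7)
1/f(s(Q)) = 1/(2*(4*(-5)²)*(87 - 4*(-5)²)/7) = 1/(2*(4*25)*(87 - 4*25)/7) = 1/((2/7)*100*(87 - 1*100)) = 1/((2/7)*100*(87 - 100)) = 1/((2/7)*100*(-13)) = 1/(-2600/7) = -7/2600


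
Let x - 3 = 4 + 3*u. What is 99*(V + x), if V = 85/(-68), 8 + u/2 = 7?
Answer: -99/4 ≈ -24.750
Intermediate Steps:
u = -2 (u = -16 + 2*7 = -16 + 14 = -2)
x = 1 (x = 3 + (4 + 3*(-2)) = 3 + (4 - 6) = 3 - 2 = 1)
V = -5/4 (V = 85*(-1/68) = -5/4 ≈ -1.2500)
99*(V + x) = 99*(-5/4 + 1) = 99*(-¼) = -99/4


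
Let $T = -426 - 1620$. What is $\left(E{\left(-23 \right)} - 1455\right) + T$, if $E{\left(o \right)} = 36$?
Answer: $-3465$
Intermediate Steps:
$T = -2046$ ($T = -426 - 1620 = -2046$)
$\left(E{\left(-23 \right)} - 1455\right) + T = \left(36 - 1455\right) - 2046 = -1419 - 2046 = -3465$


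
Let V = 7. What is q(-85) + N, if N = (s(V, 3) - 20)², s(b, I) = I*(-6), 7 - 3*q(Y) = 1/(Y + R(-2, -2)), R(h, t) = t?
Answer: 377494/261 ≈ 1446.3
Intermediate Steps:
q(Y) = 7/3 - 1/(3*(-2 + Y)) (q(Y) = 7/3 - 1/(3*(Y - 2)) = 7/3 - 1/(3*(-2 + Y)))
s(b, I) = -6*I
N = 1444 (N = (-6*3 - 20)² = (-18 - 20)² = (-38)² = 1444)
q(-85) + N = (-15 + 7*(-85))/(3*(-2 - 85)) + 1444 = (⅓)*(-15 - 595)/(-87) + 1444 = (⅓)*(-1/87)*(-610) + 1444 = 610/261 + 1444 = 377494/261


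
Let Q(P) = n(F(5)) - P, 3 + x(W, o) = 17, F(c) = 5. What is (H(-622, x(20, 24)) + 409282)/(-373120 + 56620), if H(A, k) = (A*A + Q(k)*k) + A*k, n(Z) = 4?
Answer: -393659/158250 ≈ -2.4876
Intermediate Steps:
x(W, o) = 14 (x(W, o) = -3 + 17 = 14)
Q(P) = 4 - P
H(A, k) = A**2 + A*k + k*(4 - k) (H(A, k) = (A*A + (4 - k)*k) + A*k = (A**2 + k*(4 - k)) + A*k = A**2 + A*k + k*(4 - k))
(H(-622, x(20, 24)) + 409282)/(-373120 + 56620) = (((-622)**2 - 622*14 - 1*14*(-4 + 14)) + 409282)/(-373120 + 56620) = ((386884 - 8708 - 1*14*10) + 409282)/(-316500) = ((386884 - 8708 - 140) + 409282)*(-1/316500) = (378036 + 409282)*(-1/316500) = 787318*(-1/316500) = -393659/158250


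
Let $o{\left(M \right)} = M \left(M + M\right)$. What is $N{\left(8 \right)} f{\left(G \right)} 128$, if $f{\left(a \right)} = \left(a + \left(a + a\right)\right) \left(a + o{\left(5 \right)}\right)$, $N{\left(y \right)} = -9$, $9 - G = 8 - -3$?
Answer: $331776$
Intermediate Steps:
$G = -2$ ($G = 9 - \left(8 - -3\right) = 9 - \left(8 + 3\right) = 9 - 11 = -2$)
$o{\left(M \right)} = 2 M^{2}$ ($o{\left(M \right)} = M 2 M = 2 M^{2}$)
$f{\left(a \right)} = 3 a \left(50 + a\right)$ ($f{\left(a \right)} = \left(a + \left(a + a\right)\right) \left(a + 2 \cdot 5^{2}\right) = \left(a + 2 a\right) \left(a + 2 \cdot 25\right) = 3 a \left(a + 50\right) = 3 a \left(50 + a\right)$)
$N{\left(8 \right)} f{\left(G \right)} 128 = - 9 \cdot 3 \left(-2\right) \left(50 - 2\right) 128 = - 9 \cdot 3 \left(-2\right) 48 \cdot 128 = \left(-9\right) \left(-288\right) 128 = 2592 \cdot 128 = 331776$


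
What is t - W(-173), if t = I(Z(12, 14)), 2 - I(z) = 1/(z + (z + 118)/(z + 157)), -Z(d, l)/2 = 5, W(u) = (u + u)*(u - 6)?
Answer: -28117079/454 ≈ -61932.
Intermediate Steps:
W(u) = 2*u*(-6 + u) (W(u) = (2*u)*(-6 + u) = 2*u*(-6 + u))
Z(d, l) = -10 (Z(d, l) = -2*5 = -10)
I(z) = 2 - 1/(z + (118 + z)/(157 + z)) (I(z) = 2 - 1/(z + (z + 118)/(z + 157)) = 2 - 1/(z + (118 + z)/(157 + z)))
t = 957/454 (t = (79 + 2*(-10)**2 + 315*(-10))/(118 + (-10)**2 + 158*(-10)) = (79 + 2*100 - 3150)/(118 + 100 - 1580) = (79 + 200 - 3150)/(-1362) = -1/1362*(-2871) = 957/454 ≈ 2.1079)
t - W(-173) = 957/454 - 2*(-173)*(-6 - 173) = 957/454 - 2*(-173)*(-179) = 957/454 - 1*61934 = 957/454 - 61934 = -28117079/454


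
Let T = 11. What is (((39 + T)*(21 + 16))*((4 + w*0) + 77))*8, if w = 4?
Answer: 1198800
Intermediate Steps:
(((39 + T)*(21 + 16))*((4 + w*0) + 77))*8 = (((39 + 11)*(21 + 16))*((4 + 4*0) + 77))*8 = ((50*37)*((4 + 0) + 77))*8 = (1850*(4 + 77))*8 = (1850*81)*8 = 149850*8 = 1198800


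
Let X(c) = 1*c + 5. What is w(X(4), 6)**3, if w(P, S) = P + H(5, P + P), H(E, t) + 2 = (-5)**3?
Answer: -1643032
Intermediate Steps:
H(E, t) = -127 (H(E, t) = -2 + (-5)**3 = -2 - 125 = -127)
X(c) = 5 + c (X(c) = c + 5 = 5 + c)
w(P, S) = -127 + P (w(P, S) = P - 127 = -127 + P)
w(X(4), 6)**3 = (-127 + (5 + 4))**3 = (-127 + 9)**3 = (-118)**3 = -1643032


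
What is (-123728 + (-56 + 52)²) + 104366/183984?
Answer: -11380462121/91992 ≈ -1.2371e+5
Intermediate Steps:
(-123728 + (-56 + 52)²) + 104366/183984 = (-123728 + (-4)²) + 104366*(1/183984) = (-123728 + 16) + 52183/91992 = -123712 + 52183/91992 = -11380462121/91992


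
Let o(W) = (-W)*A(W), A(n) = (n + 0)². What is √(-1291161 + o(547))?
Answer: 2*I*√41239621 ≈ 12844.0*I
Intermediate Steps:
A(n) = n²
o(W) = -W³ (o(W) = (-W)*W² = -W³)
√(-1291161 + o(547)) = √(-1291161 - 1*547³) = √(-1291161 - 1*163667323) = √(-1291161 - 163667323) = √(-164958484) = 2*I*√41239621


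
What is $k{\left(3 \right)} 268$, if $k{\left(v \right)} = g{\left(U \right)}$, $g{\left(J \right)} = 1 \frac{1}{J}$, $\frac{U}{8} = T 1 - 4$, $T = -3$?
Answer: $- \frac{67}{14} \approx -4.7857$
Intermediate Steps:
$U = -56$ ($U = 8 \left(\left(-3\right) 1 - 4\right) = 8 \left(-3 - 4\right) = 8 \left(-7\right) = -56$)
$g{\left(J \right)} = \frac{1}{J}$
$k{\left(v \right)} = - \frac{1}{56}$ ($k{\left(v \right)} = \frac{1}{-56} = - \frac{1}{56}$)
$k{\left(3 \right)} 268 = \left(- \frac{1}{56}\right) 268 = - \frac{67}{14}$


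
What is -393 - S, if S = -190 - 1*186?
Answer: -17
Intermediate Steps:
S = -376 (S = -190 - 186 = -376)
-393 - S = -393 - 1*(-376) = -393 + 376 = -17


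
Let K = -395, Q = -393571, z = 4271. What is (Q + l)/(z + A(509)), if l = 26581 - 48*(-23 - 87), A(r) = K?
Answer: -60285/646 ≈ -93.320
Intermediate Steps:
A(r) = -395
l = 31861 (l = 26581 - 48*(-110) = 26581 + 5280 = 31861)
(Q + l)/(z + A(509)) = (-393571 + 31861)/(4271 - 395) = -361710/3876 = -361710*1/3876 = -60285/646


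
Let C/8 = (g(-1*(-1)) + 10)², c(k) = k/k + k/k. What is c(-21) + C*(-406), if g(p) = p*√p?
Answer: -393006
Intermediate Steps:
g(p) = p^(3/2)
c(k) = 2 (c(k) = 1 + 1 = 2)
C = 968 (C = 8*((-1*(-1))^(3/2) + 10)² = 8*(1^(3/2) + 10)² = 8*(1 + 10)² = 8*11² = 8*121 = 968)
c(-21) + C*(-406) = 2 + 968*(-406) = 2 - 393008 = -393006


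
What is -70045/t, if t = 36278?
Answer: -70045/36278 ≈ -1.9308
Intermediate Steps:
-70045/t = -70045/36278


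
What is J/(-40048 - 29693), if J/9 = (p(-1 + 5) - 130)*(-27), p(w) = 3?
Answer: -127/287 ≈ -0.44251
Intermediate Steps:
J = 30861 (J = 9*((3 - 130)*(-27)) = 9*(-127*(-27)) = 9*3429 = 30861)
J/(-40048 - 29693) = 30861/(-40048 - 29693) = 30861/(-69741) = 30861*(-1/69741) = -127/287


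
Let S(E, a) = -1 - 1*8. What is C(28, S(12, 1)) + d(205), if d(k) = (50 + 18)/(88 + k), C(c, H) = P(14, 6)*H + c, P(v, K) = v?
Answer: -28646/293 ≈ -97.768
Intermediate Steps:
S(E, a) = -9 (S(E, a) = -1 - 8 = -9)
C(c, H) = c + 14*H (C(c, H) = 14*H + c = c + 14*H)
d(k) = 68/(88 + k)
C(28, S(12, 1)) + d(205) = (28 + 14*(-9)) + 68/(88 + 205) = (28 - 126) + 68/293 = -98 + 68*(1/293) = -98 + 68/293 = -28646/293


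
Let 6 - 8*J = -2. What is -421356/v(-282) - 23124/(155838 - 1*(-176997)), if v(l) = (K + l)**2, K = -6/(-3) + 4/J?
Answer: -3944542169/704278860 ≈ -5.6008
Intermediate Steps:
J = 1 (J = 3/4 - 1/8*(-2) = 3/4 + 1/4 = 1)
K = 6 (K = -6/(-3) + 4/1 = -6*(-1/3) + 4*1 = 2 + 4 = 6)
v(l) = (6 + l)**2
-421356/v(-282) - 23124/(155838 - 1*(-176997)) = -421356/(6 - 282)**2 - 23124/(155838 - 1*(-176997)) = -421356/((-276)**2) - 23124/(155838 + 176997) = -421356/76176 - 23124/332835 = -421356*1/76176 - 23124*1/332835 = -35113/6348 - 7708/110945 = -3944542169/704278860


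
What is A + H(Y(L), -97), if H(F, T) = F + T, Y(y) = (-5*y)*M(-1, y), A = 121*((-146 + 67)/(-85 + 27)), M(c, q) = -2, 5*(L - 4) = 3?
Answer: 6601/58 ≈ 113.81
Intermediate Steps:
L = 23/5 (L = 4 + (1/5)*3 = 4 + 3/5 = 23/5 ≈ 4.6000)
A = 9559/58 (A = 121*(-79/(-58)) = 121*(-79*(-1/58)) = 121*(79/58) = 9559/58 ≈ 164.81)
Y(y) = 10*y (Y(y) = -5*y*(-2) = 10*y)
A + H(Y(L), -97) = 9559/58 + (10*(23/5) - 97) = 9559/58 + (46 - 97) = 9559/58 - 51 = 6601/58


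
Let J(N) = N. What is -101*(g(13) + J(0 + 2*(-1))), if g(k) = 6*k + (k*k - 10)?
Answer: -23735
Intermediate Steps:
g(k) = -10 + k² + 6*k (g(k) = 6*k + (k² - 10) = 6*k + (-10 + k²) = -10 + k² + 6*k)
-101*(g(13) + J(0 + 2*(-1))) = -101*((-10 + 13² + 6*13) + (0 + 2*(-1))) = -101*((-10 + 169 + 78) + (0 - 2)) = -101*(237 - 2) = -101*235 = -23735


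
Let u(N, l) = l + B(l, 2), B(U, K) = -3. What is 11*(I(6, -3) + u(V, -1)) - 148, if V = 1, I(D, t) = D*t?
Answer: -390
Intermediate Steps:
u(N, l) = -3 + l (u(N, l) = l - 3 = -3 + l)
11*(I(6, -3) + u(V, -1)) - 148 = 11*(6*(-3) + (-3 - 1)) - 148 = 11*(-18 - 4) - 148 = 11*(-22) - 148 = -242 - 148 = -390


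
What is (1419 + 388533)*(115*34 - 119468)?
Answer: -45062073216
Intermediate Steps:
(1419 + 388533)*(115*34 - 119468) = 389952*(3910 - 119468) = 389952*(-115558) = -45062073216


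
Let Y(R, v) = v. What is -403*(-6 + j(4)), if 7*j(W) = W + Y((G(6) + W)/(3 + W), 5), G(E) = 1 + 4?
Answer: 13299/7 ≈ 1899.9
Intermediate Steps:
G(E) = 5
j(W) = 5/7 + W/7 (j(W) = (W + 5)/7 = (5 + W)/7 = 5/7 + W/7)
-403*(-6 + j(4)) = -403*(-6 + (5/7 + (⅐)*4)) = -403*(-6 + (5/7 + 4/7)) = -403*(-6 + 9/7) = -403*(-33/7) = 13299/7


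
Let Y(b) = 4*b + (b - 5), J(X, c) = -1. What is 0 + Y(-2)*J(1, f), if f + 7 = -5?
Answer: 15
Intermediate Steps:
f = -12 (f = -7 - 5 = -12)
Y(b) = -5 + 5*b (Y(b) = 4*b + (-5 + b) = -5 + 5*b)
0 + Y(-2)*J(1, f) = 0 + (-5 + 5*(-2))*(-1) = 0 + (-5 - 10)*(-1) = 0 - 15*(-1) = 0 + 15 = 15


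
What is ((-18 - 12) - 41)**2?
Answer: 5041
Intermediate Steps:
((-18 - 12) - 41)**2 = (-30 - 41)**2 = (-71)**2 = 5041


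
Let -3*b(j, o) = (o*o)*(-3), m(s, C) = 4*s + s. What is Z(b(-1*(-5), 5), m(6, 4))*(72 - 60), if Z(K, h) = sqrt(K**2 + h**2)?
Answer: 60*sqrt(61) ≈ 468.62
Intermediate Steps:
m(s, C) = 5*s
b(j, o) = o**2 (b(j, o) = -o*o*(-3)/3 = -o**2*(-3)/3 = -(-1)*o**2 = o**2)
Z(b(-1*(-5), 5), m(6, 4))*(72 - 60) = sqrt((5**2)**2 + (5*6)**2)*(72 - 60) = sqrt(25**2 + 30**2)*12 = sqrt(625 + 900)*12 = sqrt(1525)*12 = (5*sqrt(61))*12 = 60*sqrt(61)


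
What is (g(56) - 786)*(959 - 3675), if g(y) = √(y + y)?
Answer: 2134776 - 10864*√7 ≈ 2.1060e+6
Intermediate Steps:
g(y) = √2*√y (g(y) = √(2*y) = √2*√y)
(g(56) - 786)*(959 - 3675) = (√2*√56 - 786)*(959 - 3675) = (√2*(2*√14) - 786)*(-2716) = (4*√7 - 786)*(-2716) = (-786 + 4*√7)*(-2716) = 2134776 - 10864*√7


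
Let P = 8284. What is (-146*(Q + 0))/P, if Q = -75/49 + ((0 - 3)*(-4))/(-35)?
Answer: 33507/1014790 ≈ 0.033019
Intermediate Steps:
Q = -459/245 (Q = -75*1/49 - 3*(-4)*(-1/35) = -75/49 + 12*(-1/35) = -75/49 - 12/35 = -459/245 ≈ -1.8735)
(-146*(Q + 0))/P = -146*(-459/245 + 0)/8284 = -146*(-459/245)*(1/8284) = (67014/245)*(1/8284) = 33507/1014790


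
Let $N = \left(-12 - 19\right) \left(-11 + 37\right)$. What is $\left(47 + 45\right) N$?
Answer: $-74152$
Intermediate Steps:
$N = -806$ ($N = \left(-31\right) 26 = -806$)
$\left(47 + 45\right) N = \left(47 + 45\right) \left(-806\right) = 92 \left(-806\right) = -74152$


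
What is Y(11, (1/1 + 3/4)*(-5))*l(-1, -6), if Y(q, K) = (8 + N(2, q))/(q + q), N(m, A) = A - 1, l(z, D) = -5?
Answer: -45/11 ≈ -4.0909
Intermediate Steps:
N(m, A) = -1 + A
Y(q, K) = (7 + q)/(2*q) (Y(q, K) = (8 + (-1 + q))/(q + q) = (7 + q)/((2*q)) = (7 + q)*(1/(2*q)) = (7 + q)/(2*q))
Y(11, (1/1 + 3/4)*(-5))*l(-1, -6) = ((½)*(7 + 11)/11)*(-5) = ((½)*(1/11)*18)*(-5) = (9/11)*(-5) = -45/11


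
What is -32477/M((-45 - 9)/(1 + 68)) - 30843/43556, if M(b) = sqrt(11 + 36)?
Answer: -30843/43556 - 691*sqrt(47) ≈ -4738.0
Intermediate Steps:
M(b) = sqrt(47)
-32477/M((-45 - 9)/(1 + 68)) - 30843/43556 = -32477*sqrt(47)/47 - 30843/43556 = -691*sqrt(47) - 30843*1/43556 = -691*sqrt(47) - 30843/43556 = -30843/43556 - 691*sqrt(47)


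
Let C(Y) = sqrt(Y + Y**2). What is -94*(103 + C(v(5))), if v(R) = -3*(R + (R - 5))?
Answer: -9682 - 94*sqrt(210) ≈ -11044.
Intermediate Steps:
v(R) = 15 - 6*R (v(R) = -3*(R + (-5 + R)) = -3*(-5 + 2*R) = 15 - 6*R)
-94*(103 + C(v(5))) = -94*(103 + sqrt((15 - 6*5)*(1 + (15 - 6*5)))) = -94*(103 + sqrt((15 - 30)*(1 + (15 - 30)))) = -94*(103 + sqrt(-15*(1 - 15))) = -94*(103 + sqrt(-15*(-14))) = -94*(103 + sqrt(210)) = -9682 - 94*sqrt(210)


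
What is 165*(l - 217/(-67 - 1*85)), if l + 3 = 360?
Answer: 8989365/152 ≈ 59141.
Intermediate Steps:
l = 357 (l = -3 + 360 = 357)
165*(l - 217/(-67 - 1*85)) = 165*(357 - 217/(-67 - 1*85)) = 165*(357 - 217/(-67 - 85)) = 165*(357 - 217/(-152)) = 165*(357 - 217*(-1/152)) = 165*(357 + 217/152) = 165*(54481/152) = 8989365/152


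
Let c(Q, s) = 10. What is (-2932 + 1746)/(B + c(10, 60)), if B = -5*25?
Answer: 1186/115 ≈ 10.313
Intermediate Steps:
B = -125
(-2932 + 1746)/(B + c(10, 60)) = (-2932 + 1746)/(-125 + 10) = -1186/(-115) = -1186*(-1/115) = 1186/115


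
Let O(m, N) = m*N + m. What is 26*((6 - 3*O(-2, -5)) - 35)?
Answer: -1378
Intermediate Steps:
O(m, N) = m + N*m (O(m, N) = N*m + m = m + N*m)
26*((6 - 3*O(-2, -5)) - 35) = 26*((6 - (-6)*(1 - 5)) - 35) = 26*((6 - (-6)*(-4)) - 35) = 26*((6 - 3*8) - 35) = 26*((6 - 24) - 35) = 26*(-18 - 35) = 26*(-53) = -1378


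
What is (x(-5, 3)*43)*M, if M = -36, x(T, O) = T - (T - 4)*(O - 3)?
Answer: 7740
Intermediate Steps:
x(T, O) = T - (-4 + T)*(-3 + O)
(x(-5, 3)*43)*M = ((-12 + 4*3 + 4*(-5) - 1*3*(-5))*43)*(-36) = ((-12 + 12 - 20 + 15)*43)*(-36) = -5*43*(-36) = -215*(-36) = 7740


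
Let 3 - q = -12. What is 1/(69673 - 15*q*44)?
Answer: 1/59773 ≈ 1.6730e-5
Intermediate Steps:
q = 15 (q = 3 - 1*(-12) = 3 + 12 = 15)
1/(69673 - 15*q*44) = 1/(69673 - 15*15*44) = 1/(69673 - 225*44) = 1/(69673 - 9900) = 1/59773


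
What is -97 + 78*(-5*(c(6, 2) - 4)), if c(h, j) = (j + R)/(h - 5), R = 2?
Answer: -97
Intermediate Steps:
c(h, j) = (2 + j)/(-5 + h) (c(h, j) = (j + 2)/(h - 5) = (2 + j)/(-5 + h))
-97 + 78*(-5*(c(6, 2) - 4)) = -97 + 78*(-5*((2 + 2)/(-5 + 6) - 4)) = -97 + 78*(-5*(4/1 - 4)) = -97 + 78*(-5*(1*4 - 4)) = -97 + 78*(-5*(4 - 4)) = -97 + 78*(-5*0) = -97 + 78*0 = -97 + 0 = -97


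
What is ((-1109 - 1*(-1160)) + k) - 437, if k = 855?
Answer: 469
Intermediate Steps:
((-1109 - 1*(-1160)) + k) - 437 = ((-1109 - 1*(-1160)) + 855) - 437 = ((-1109 + 1160) + 855) - 437 = (51 + 855) - 437 = 906 - 437 = 469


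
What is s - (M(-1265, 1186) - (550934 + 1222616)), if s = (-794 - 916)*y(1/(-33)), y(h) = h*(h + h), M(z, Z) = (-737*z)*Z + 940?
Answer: -133576875900/121 ≈ -1.1039e+9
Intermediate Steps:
M(z, Z) = 940 - 737*Z*z (M(z, Z) = -737*Z*z + 940 = 940 - 737*Z*z)
y(h) = 2*h² (y(h) = h*(2*h) = 2*h²)
s = -380/121 (s = (-794 - 916)*(2*(1/(-33))²) = -3420*(-1/33)² = -3420/1089 = -1710*2/1089 = -380/121 ≈ -3.1405)
s - (M(-1265, 1186) - (550934 + 1222616)) = -380/121 - ((940 - 737*1186*(-1265)) - (550934 + 1222616)) = -380/121 - ((940 + 1105713730) - 1*1773550) = -380/121 - (1105714670 - 1773550) = -380/121 - 1*1103941120 = -380/121 - 1103941120 = -133576875900/121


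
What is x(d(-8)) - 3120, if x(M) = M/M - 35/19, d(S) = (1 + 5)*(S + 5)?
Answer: -59296/19 ≈ -3120.8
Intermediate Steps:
d(S) = 30 + 6*S (d(S) = 6*(5 + S) = 30 + 6*S)
x(M) = -16/19 (x(M) = 1 - 35*1/19 = 1 - 35/19 = -16/19)
x(d(-8)) - 3120 = -16/19 - 3120 = -59296/19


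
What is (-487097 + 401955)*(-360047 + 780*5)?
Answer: 30323067874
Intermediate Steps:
(-487097 + 401955)*(-360047 + 780*5) = -85142*(-360047 + 3900) = -85142*(-356147) = 30323067874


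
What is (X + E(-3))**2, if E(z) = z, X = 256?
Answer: 64009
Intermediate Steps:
(X + E(-3))**2 = (256 - 3)**2 = 253**2 = 64009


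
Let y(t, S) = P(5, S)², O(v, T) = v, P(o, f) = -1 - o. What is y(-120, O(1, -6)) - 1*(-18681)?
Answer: 18717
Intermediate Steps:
y(t, S) = 36 (y(t, S) = (-1 - 1*5)² = (-1 - 5)² = (-6)² = 36)
y(-120, O(1, -6)) - 1*(-18681) = 36 - 1*(-18681) = 36 + 18681 = 18717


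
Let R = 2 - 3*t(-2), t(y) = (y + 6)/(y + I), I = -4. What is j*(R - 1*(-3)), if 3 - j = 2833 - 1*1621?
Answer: -8463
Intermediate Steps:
t(y) = (6 + y)/(-4 + y) (t(y) = (y + 6)/(y - 4) = (6 + y)/(-4 + y))
R = 4 (R = 2 - 3*(6 - 2)/(-4 - 2) = 2 - 3*4/(-6) = 2 - (-1)*4/2 = 2 - 3*(-⅔) = 2 + 2 = 4)
j = -1209 (j = 3 - (2833 - 1*1621) = 3 - (2833 - 1621) = 3 - 1*1212 = 3 - 1212 = -1209)
j*(R - 1*(-3)) = -1209*(4 - 1*(-3)) = -1209*(4 + 3) = -1209*7 = -8463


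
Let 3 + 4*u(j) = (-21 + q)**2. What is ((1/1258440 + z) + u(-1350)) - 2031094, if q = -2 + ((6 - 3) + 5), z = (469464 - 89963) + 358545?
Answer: -1627153481699/1258440 ≈ -1.2930e+6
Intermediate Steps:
z = 738046 (z = 379501 + 358545 = 738046)
q = 6 (q = -2 + (3 + 5) = -2 + 8 = 6)
u(j) = 111/2 (u(j) = -3/4 + (-21 + 6)**2/4 = -3/4 + (1/4)*(-15)**2 = -3/4 + (1/4)*225 = -3/4 + 225/4 = 111/2)
((1/1258440 + z) + u(-1350)) - 2031094 = ((1/1258440 + 738046) + 111/2) - 2031094 = (928786608241/1258440 + 111/2) - 2031094 = 928856451661/1258440 - 2031094 = -1627153481699/1258440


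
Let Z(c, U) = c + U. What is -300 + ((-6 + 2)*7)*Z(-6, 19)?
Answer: -664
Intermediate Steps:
Z(c, U) = U + c
-300 + ((-6 + 2)*7)*Z(-6, 19) = -300 + ((-6 + 2)*7)*(19 - 6) = -300 - 4*7*13 = -300 - 28*13 = -300 - 364 = -664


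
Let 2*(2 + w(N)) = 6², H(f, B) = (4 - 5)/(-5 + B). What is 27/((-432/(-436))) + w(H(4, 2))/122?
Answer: 6681/244 ≈ 27.381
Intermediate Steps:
H(f, B) = -1/(-5 + B)
w(N) = 16 (w(N) = -2 + (½)*6² = -2 + (½)*36 = -2 + 18 = 16)
27/((-432/(-436))) + w(H(4, 2))/122 = 27/((-432/(-436))) + 16/122 = 27/((-432*(-1/436))) + 16*(1/122) = 27/(108/109) + 8/61 = 27*(109/108) + 8/61 = 109/4 + 8/61 = 6681/244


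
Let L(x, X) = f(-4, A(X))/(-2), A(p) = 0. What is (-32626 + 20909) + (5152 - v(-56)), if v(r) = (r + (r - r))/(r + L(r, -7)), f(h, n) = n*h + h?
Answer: -177283/27 ≈ -6566.0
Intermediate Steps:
f(h, n) = h + h*n (f(h, n) = h*n + h = h + h*n)
L(x, X) = 2 (L(x, X) = -4*(1 + 0)/(-2) = -4*1*(-1/2) = -4*(-1/2) = 2)
v(r) = r/(2 + r) (v(r) = (r + (r - r))/(r + 2) = (r + 0)/(2 + r) = r/(2 + r))
(-32626 + 20909) + (5152 - v(-56)) = (-32626 + 20909) + (5152 - (-56)/(2 - 56)) = -11717 + (5152 - (-56)/(-54)) = -11717 + (5152 - (-56)*(-1)/54) = -11717 + (5152 - 1*28/27) = -11717 + (5152 - 28/27) = -11717 + 139076/27 = -177283/27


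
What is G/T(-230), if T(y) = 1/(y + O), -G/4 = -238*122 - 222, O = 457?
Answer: 26566264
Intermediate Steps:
G = 117032 (G = -4*(-238*122 - 222) = -4*(-29036 - 222) = -4*(-29258) = 117032)
T(y) = 1/(457 + y) (T(y) = 1/(y + 457) = 1/(457 + y))
G/T(-230) = 117032/(1/(457 - 230)) = 117032/(1/227) = 117032*227 = 26566264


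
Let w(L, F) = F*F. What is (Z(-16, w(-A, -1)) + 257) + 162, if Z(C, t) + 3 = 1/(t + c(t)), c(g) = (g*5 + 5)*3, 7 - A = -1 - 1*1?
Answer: 12897/31 ≈ 416.03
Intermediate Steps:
A = 9 (A = 7 - (-1 - 1*1) = 7 - (-1 - 1) = 7 - 1*(-2) = 7 + 2 = 9)
c(g) = 15 + 15*g (c(g) = (5*g + 5)*3 = (5 + 5*g)*3 = 15 + 15*g)
w(L, F) = F**2
Z(C, t) = -3 + 1/(15 + 16*t) (Z(C, t) = -3 + 1/(t + (15 + 15*t)) = -3 + 1/(15 + 16*t))
(Z(-16, w(-A, -1)) + 257) + 162 = (4*(-11 - 12*(-1)**2)/(15 + 16*(-1)**2) + 257) + 162 = (4*(-11 - 12*1)/(15 + 16*1) + 257) + 162 = (4*(-11 - 12)/(15 + 16) + 257) + 162 = (4*(-23)/31 + 257) + 162 = (4*(1/31)*(-23) + 257) + 162 = (-92/31 + 257) + 162 = 7875/31 + 162 = 12897/31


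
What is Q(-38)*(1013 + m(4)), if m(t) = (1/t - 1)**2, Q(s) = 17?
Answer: 275689/16 ≈ 17231.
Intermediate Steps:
m(t) = (-1 + 1/t)**2
Q(-38)*(1013 + m(4)) = 17*(1013 + (-1 + 4)**2/4**2) = 17*(1013 + (1/16)*3**2) = 17*(1013 + (1/16)*9) = 17*(1013 + 9/16) = 17*(16217/16) = 275689/16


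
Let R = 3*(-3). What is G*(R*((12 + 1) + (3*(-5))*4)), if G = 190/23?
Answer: 80370/23 ≈ 3494.3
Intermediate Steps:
R = -9
G = 190/23 (G = 190*(1/23) = 190/23 ≈ 8.2609)
G*(R*((12 + 1) + (3*(-5))*4)) = 190*(-9*((12 + 1) + (3*(-5))*4))/23 = 190*(-9*(13 - 15*4))/23 = 190*(-9*(13 - 60))/23 = 190*(-9*(-47))/23 = (190/23)*423 = 80370/23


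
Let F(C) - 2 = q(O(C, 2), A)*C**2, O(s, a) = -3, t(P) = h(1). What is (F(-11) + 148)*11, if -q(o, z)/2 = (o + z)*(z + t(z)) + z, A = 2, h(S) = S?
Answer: 4312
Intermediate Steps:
t(P) = 1
q(o, z) = -2*z - 2*(1 + z)*(o + z) (q(o, z) = -2*((o + z)*(z + 1) + z) = -2*((o + z)*(1 + z) + z) = -2*((1 + z)*(o + z) + z) = -2*(z + (1 + z)*(o + z)) = -2*z - 2*(1 + z)*(o + z))
F(C) = 2 + 2*C**2 (F(C) = 2 + (-4*2 - 2*(-3) - 2*2**2 - 2*(-3)*2)*C**2 = 2 + (-8 + 6 - 2*4 + 12)*C**2 = 2 + (-8 + 6 - 8 + 12)*C**2 = 2 + 2*C**2)
(F(-11) + 148)*11 = ((2 + 2*(-11)**2) + 148)*11 = ((2 + 2*121) + 148)*11 = ((2 + 242) + 148)*11 = (244 + 148)*11 = 392*11 = 4312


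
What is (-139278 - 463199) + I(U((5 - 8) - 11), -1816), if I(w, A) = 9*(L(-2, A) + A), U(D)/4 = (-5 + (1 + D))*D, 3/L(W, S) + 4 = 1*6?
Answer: -1237615/2 ≈ -6.1881e+5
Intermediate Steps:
L(W, S) = 3/2 (L(W, S) = 3/(-4 + 1*6) = 3/(-4 + 6) = 3/2)
U(D) = 4*D*(-4 + D) (U(D) = 4*((-5 + (1 + D))*D) = 4*((-4 + D)*D) = 4*(D*(-4 + D)) = 4*D*(-4 + D))
I(w, A) = 27/2 + 9*A (I(w, A) = 9*(3/2 + A) = 27/2 + 9*A)
(-139278 - 463199) + I(U((5 - 8) - 11), -1816) = (-139278 - 463199) + (27/2 + 9*(-1816)) = -602477 + (27/2 - 16344) = -602477 - 32661/2 = -1237615/2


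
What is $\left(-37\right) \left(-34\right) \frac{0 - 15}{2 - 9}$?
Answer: $\frac{18870}{7} \approx 2695.7$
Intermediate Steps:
$\left(-37\right) \left(-34\right) \frac{0 - 15}{2 - 9} = 1258 \left(- \frac{15}{-7}\right) = 1258 \left(\left(-15\right) \left(- \frac{1}{7}\right)\right) = 1258 \cdot \frac{15}{7} = \frac{18870}{7}$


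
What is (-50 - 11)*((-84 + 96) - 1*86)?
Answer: 4514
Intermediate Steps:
(-50 - 11)*((-84 + 96) - 1*86) = -61*(12 - 86) = -61*(-74) = 4514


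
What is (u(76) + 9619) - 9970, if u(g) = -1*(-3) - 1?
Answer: -349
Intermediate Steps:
u(g) = 2 (u(g) = 3 - 1 = 2)
(u(76) + 9619) - 9970 = (2 + 9619) - 9970 = 9621 - 9970 = -349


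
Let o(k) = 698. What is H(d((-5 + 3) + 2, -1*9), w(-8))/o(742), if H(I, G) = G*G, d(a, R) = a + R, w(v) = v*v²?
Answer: 131072/349 ≈ 375.56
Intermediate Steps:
w(v) = v³
d(a, R) = R + a
H(I, G) = G²
H(d((-5 + 3) + 2, -1*9), w(-8))/o(742) = ((-8)³)²/698 = (-512)²*(1/698) = 262144*(1/698) = 131072/349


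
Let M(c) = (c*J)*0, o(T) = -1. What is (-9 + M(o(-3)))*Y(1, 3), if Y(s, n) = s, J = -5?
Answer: -9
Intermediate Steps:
M(c) = 0 (M(c) = (c*(-5))*0 = -5*c*0 = 0)
(-9 + M(o(-3)))*Y(1, 3) = (-9 + 0)*1 = -9*1 = -9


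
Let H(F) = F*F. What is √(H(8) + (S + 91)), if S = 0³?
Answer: √155 ≈ 12.450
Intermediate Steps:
S = 0
H(F) = F²
√(H(8) + (S + 91)) = √(8² + (0 + 91)) = √(64 + 91) = √155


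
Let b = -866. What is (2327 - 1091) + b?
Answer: 370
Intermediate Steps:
(2327 - 1091) + b = (2327 - 1091) - 866 = 1236 - 866 = 370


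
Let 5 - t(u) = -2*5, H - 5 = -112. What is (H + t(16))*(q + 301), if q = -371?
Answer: 6440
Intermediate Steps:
H = -107 (H = 5 - 112 = -107)
t(u) = 15 (t(u) = 5 - (-2)*5 = 5 - 1*(-10) = 5 + 10 = 15)
(H + t(16))*(q + 301) = (-107 + 15)*(-371 + 301) = -92*(-70) = 6440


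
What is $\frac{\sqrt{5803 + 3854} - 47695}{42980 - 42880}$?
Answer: $- \frac{9539}{20} + \frac{3 \sqrt{1073}}{100} \approx -475.97$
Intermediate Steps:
$\frac{\sqrt{5803 + 3854} - 47695}{42980 - 42880} = \frac{\sqrt{9657} - 47695}{100} = \left(3 \sqrt{1073} - 47695\right) \frac{1}{100} = \left(-47695 + 3 \sqrt{1073}\right) \frac{1}{100} = - \frac{9539}{20} + \frac{3 \sqrt{1073}}{100}$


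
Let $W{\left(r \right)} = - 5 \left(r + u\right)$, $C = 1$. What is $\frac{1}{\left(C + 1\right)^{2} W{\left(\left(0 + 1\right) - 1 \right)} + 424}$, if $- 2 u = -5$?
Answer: $\frac{1}{374} \approx 0.0026738$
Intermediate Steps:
$u = \frac{5}{2}$ ($u = \left(- \frac{1}{2}\right) \left(-5\right) = \frac{5}{2} \approx 2.5$)
$W{\left(r \right)} = - \frac{25}{2} - 5 r$ ($W{\left(r \right)} = - 5 \left(r + \frac{5}{2}\right) = - 5 \left(\frac{5}{2} + r\right) = - \frac{25}{2} - 5 r$)
$\frac{1}{\left(C + 1\right)^{2} W{\left(\left(0 + 1\right) - 1 \right)} + 424} = \frac{1}{\left(1 + 1\right)^{2} \left(- \frac{25}{2} - 5 \left(\left(0 + 1\right) - 1\right)\right) + 424} = \frac{1}{2^{2} \left(- \frac{25}{2} - 5 \left(1 - 1\right)\right) + 424} = \frac{1}{4 \left(- \frac{25}{2} - 0\right) + 424} = \frac{1}{4 \left(- \frac{25}{2} + 0\right) + 424} = \frac{1}{4 \left(- \frac{25}{2}\right) + 424} = \frac{1}{-50 + 424} = \frac{1}{374}$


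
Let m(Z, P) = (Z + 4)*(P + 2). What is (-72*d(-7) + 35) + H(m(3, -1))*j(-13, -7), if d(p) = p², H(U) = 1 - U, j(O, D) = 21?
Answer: -3619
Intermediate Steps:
m(Z, P) = (2 + P)*(4 + Z) (m(Z, P) = (4 + Z)*(2 + P) = (2 + P)*(4 + Z))
(-72*d(-7) + 35) + H(m(3, -1))*j(-13, -7) = (-72*(-7)² + 35) + (1 - (8 + 2*3 + 4*(-1) - 1*3))*21 = (-72*49 + 35) + (1 - (8 + 6 - 4 - 3))*21 = (-3528 + 35) + (1 - 1*7)*21 = -3493 + (1 - 7)*21 = -3493 - 6*21 = -3493 - 126 = -3619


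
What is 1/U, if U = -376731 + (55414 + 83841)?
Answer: -1/237476 ≈ -4.2110e-6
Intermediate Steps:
U = -237476 (U = -376731 + 139255 = -237476)
1/U = 1/(-237476) = -1/237476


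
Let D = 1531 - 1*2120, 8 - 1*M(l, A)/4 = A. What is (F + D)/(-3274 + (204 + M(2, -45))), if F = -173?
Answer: 381/1429 ≈ 0.26662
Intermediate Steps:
M(l, A) = 32 - 4*A
D = -589 (D = 1531 - 2120 = -589)
(F + D)/(-3274 + (204 + M(2, -45))) = (-173 - 589)/(-3274 + (204 + (32 - 4*(-45)))) = -762/(-3274 + (204 + (32 + 180))) = -762/(-3274 + (204 + 212)) = -762/(-3274 + 416) = -762/(-2858) = -762*(-1/2858) = 381/1429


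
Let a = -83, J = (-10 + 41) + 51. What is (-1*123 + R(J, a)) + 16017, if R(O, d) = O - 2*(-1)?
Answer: 15978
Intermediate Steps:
J = 82 (J = 31 + 51 = 82)
R(O, d) = 2 + O (R(O, d) = O + 2 = 2 + O)
(-1*123 + R(J, a)) + 16017 = (-1*123 + (2 + 82)) + 16017 = (-123 + 84) + 16017 = -39 + 16017 = 15978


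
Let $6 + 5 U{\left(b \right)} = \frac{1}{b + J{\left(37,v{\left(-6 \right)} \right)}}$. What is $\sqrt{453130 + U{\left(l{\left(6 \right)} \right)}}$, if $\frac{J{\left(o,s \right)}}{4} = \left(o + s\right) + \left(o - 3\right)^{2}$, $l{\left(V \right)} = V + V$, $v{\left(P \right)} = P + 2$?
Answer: $\frac{\sqrt{16095859983570}}{5960} \approx 673.15$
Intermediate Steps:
$v{\left(P \right)} = 2 + P$
$l{\left(V \right)} = 2 V$
$J{\left(o,s \right)} = 4 o + 4 s + 4 \left(-3 + o\right)^{2}$ ($J{\left(o,s \right)} = 4 \left(\left(o + s\right) + \left(o - 3\right)^{2}\right) = 4 \left(\left(o + s\right) + \left(-3 + o\right)^{2}\right) = 4 \left(o + s + \left(-3 + o\right)^{2}\right) = 4 o + 4 s + 4 \left(-3 + o\right)^{2}$)
$U{\left(b \right)} = - \frac{6}{5} + \frac{1}{5 \left(4756 + b\right)}$ ($U{\left(b \right)} = - \frac{6}{5} + \frac{1}{5 \left(b + \left(4 \cdot 37 + 4 \left(2 - 6\right) + 4 \left(-3 + 37\right)^{2}\right)\right)} = - \frac{6}{5} + \frac{1}{5 \left(b + \left(148 + 4 \left(-4\right) + 4 \cdot 34^{2}\right)\right)} = - \frac{6}{5} + \frac{1}{5 \left(b + \left(148 - 16 + 4 \cdot 1156\right)\right)} = - \frac{6}{5} + \frac{1}{5 \left(b + \left(148 - 16 + 4624\right)\right)} = - \frac{6}{5} + \frac{1}{5 \left(b + 4756\right)} = - \frac{6}{5} + \frac{1}{5 \left(4756 + b\right)}$)
$\sqrt{453130 + U{\left(l{\left(6 \right)} \right)}} = \sqrt{453130 + \frac{-28535 - 6 \cdot 2 \cdot 6}{5 \left(4756 + 2 \cdot 6\right)}} = \sqrt{453130 + \frac{-28535 - 72}{5 \left(4756 + 12\right)}} = \sqrt{453130 + \frac{-28535 - 72}{5 \cdot 4768}} = \sqrt{453130 + \frac{1}{5} \cdot \frac{1}{4768} \left(-28607\right)} = \sqrt{453130 - \frac{28607}{23840}} = \sqrt{\frac{10802590593}{23840}} = \frac{\sqrt{16095859983570}}{5960}$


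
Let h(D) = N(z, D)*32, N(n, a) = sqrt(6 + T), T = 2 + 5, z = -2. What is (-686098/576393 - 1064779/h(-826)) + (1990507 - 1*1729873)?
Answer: 150226927064/576393 - 1064779*sqrt(13)/416 ≈ 2.5140e+5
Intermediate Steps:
T = 7
N(n, a) = sqrt(13) (N(n, a) = sqrt(6 + 7) = sqrt(13))
h(D) = 32*sqrt(13) (h(D) = sqrt(13)*32 = 32*sqrt(13))
(-686098/576393 - 1064779/h(-826)) + (1990507 - 1*1729873) = (-686098/576393 - 1064779*sqrt(13)/416) + (1990507 - 1*1729873) = (-686098*1/576393 - 1064779*sqrt(13)/416) + (1990507 - 1729873) = (-686098/576393 - 1064779*sqrt(13)/416) + 260634 = 150226927064/576393 - 1064779*sqrt(13)/416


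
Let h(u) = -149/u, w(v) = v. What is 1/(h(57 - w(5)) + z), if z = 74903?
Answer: 52/3894807 ≈ 1.3351e-5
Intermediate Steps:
1/(h(57 - w(5)) + z) = 1/(-149/(57 - 1*5) + 74903) = 1/(-149/(57 - 5) + 74903) = 1/(-149/52 + 74903) = 1/(3894807/52) = 52/3894807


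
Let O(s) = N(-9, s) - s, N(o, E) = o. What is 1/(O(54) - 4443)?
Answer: -1/4506 ≈ -0.00022193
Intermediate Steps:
O(s) = -9 - s
1/(O(54) - 4443) = 1/((-9 - 1*54) - 4443) = 1/((-9 - 54) - 4443) = 1/(-63 - 4443) = 1/(-4506) = -1/4506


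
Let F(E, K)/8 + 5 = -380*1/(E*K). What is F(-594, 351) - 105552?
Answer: -11007647704/104247 ≈ -1.0559e+5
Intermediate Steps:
F(E, K) = -40 - 3040/(E*K) (F(E, K) = -40 + 8*(-380*1/(E*K)) = -40 + 8*(-380/(E*K)) = -40 - 3040/(E*K))
F(-594, 351) - 105552 = (-40 - 3040/(-594*351)) - 105552 = (-40 - 3040*(-1/594)*1/351) - 105552 = (-40 + 1520/104247) - 105552 = -4168360/104247 - 105552 = -11007647704/104247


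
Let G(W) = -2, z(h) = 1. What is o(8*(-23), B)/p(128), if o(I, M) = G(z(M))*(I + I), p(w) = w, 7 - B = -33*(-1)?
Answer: 23/4 ≈ 5.7500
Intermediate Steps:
B = -26 (B = 7 - (-33)*(-1) = 7 - 1*33 = 7 - 33 = -26)
o(I, M) = -4*I (o(I, M) = -2*(I + I) = -4*I)
o(8*(-23), B)/p(128) = -32*(-23)/128 = -4*(-184)*(1/128) = 736*(1/128) = 23/4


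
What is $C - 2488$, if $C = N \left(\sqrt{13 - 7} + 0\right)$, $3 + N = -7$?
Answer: $-2488 - 10 \sqrt{6} \approx -2512.5$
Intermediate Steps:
$N = -10$ ($N = -3 - 7 = -10$)
$C = - 10 \sqrt{6}$ ($C = - 10 \left(\sqrt{13 - 7} + 0\right) = - 10 \left(\sqrt{6} + 0\right) = - 10 \sqrt{6} \approx -24.495$)
$C - 2488 = - 10 \sqrt{6} - 2488 = -2488 - 10 \sqrt{6}$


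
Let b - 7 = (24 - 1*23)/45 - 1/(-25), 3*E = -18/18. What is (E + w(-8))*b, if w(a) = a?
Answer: -1589/27 ≈ -58.852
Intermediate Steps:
E = -1/3 (E = (-18/18)/3 = (-18*1/18)/3 = (1/3)*(-1) = -1/3 ≈ -0.33333)
b = 1589/225 (b = 7 + ((24 - 1*23)/45 - 1/(-25)) = 7 + ((24 - 23)*(1/45) - 1*(-1/25)) = 7 + (1*(1/45) + 1/25) = 7 + (1/45 + 1/25) = 7 + 14/225 = 1589/225 ≈ 7.0622)
(E + w(-8))*b = (-1/3 - 8)*(1589/225) = -25/3*1589/225 = -1589/27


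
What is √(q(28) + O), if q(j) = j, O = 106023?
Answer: √106051 ≈ 325.65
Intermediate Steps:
√(q(28) + O) = √(28 + 106023) = √106051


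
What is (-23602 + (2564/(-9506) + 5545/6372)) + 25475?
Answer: 56744081749/30286116 ≈ 1873.6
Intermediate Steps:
(-23602 + (2564/(-9506) + 5545/6372)) + 25475 = (-23602 + (2564*(-1/9506) + 5545*(1/6372))) + 25475 = (-23602 + (-1282/4753 + 5545/6372)) + 25475 = (-23602 + 18186481/30286116) + 25475 = -714794723351/30286116 + 25475 = 56744081749/30286116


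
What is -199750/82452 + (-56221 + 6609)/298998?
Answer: -5317954927/2054415258 ≈ -2.5886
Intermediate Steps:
-199750/82452 + (-56221 + 6609)/298998 = -199750*1/82452 - 49612*1/298998 = -99875/41226 - 24806/149499 = -5317954927/2054415258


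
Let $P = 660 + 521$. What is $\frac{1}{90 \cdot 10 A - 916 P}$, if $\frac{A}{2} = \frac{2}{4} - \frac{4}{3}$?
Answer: $- \frac{1}{1083296} \approx -9.2311 \cdot 10^{-7}$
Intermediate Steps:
$A = - \frac{5}{3}$ ($A = 2 \left(\frac{2}{4} - \frac{4}{3}\right) = 2 \left(2 \cdot \frac{1}{4} - \frac{4}{3}\right) = 2 \left(\frac{1}{2} - \frac{4}{3}\right) = 2 \left(- \frac{5}{6}\right) = - \frac{5}{3} \approx -1.6667$)
$P = 1181$
$\frac{1}{90 \cdot 10 A - 916 P} = \frac{1}{90 \cdot 10 \left(- \frac{5}{3}\right) - 1081796} = \frac{1}{90 \left(- \frac{50}{3}\right) - 1081796} = \frac{1}{-1500 - 1081796} = \frac{1}{-1083296} = - \frac{1}{1083296}$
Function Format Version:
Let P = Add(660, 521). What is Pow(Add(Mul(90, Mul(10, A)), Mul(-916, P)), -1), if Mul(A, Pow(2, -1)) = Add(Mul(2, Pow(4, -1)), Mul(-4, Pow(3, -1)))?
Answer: Rational(-1, 1083296) ≈ -9.2311e-7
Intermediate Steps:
A = Rational(-5, 3) (A = Mul(2, Add(Mul(2, Pow(4, -1)), Mul(-4, Pow(3, -1)))) = Mul(2, Add(Mul(2, Rational(1, 4)), Mul(-4, Rational(1, 3)))) = Mul(2, Add(Rational(1, 2), Rational(-4, 3))) = Mul(2, Rational(-5, 6)) = Rational(-5, 3) ≈ -1.6667)
P = 1181
Pow(Add(Mul(90, Mul(10, A)), Mul(-916, P)), -1) = Pow(Add(Mul(90, Mul(10, Rational(-5, 3))), Mul(-916, 1181)), -1) = Pow(Add(Mul(90, Rational(-50, 3)), -1081796), -1) = Pow(Add(-1500, -1081796), -1) = Pow(-1083296, -1) = Rational(-1, 1083296)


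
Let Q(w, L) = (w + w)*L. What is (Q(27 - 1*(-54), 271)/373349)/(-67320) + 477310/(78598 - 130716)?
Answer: -30294551680291/3307894540940 ≈ -9.1583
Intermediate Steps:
Q(w, L) = 2*L*w (Q(w, L) = (2*w)*L = 2*L*w)
(Q(27 - 1*(-54), 271)/373349)/(-67320) + 477310/(78598 - 130716) = ((2*271*(27 - 1*(-54)))/373349)/(-67320) + 477310/(78598 - 130716) = ((2*271*(27 + 54))*(1/373349))*(-1/67320) + 477310/(-52118) = ((2*271*81)*(1/373349))*(-1/67320) + 477310*(-1/52118) = (43902*(1/373349))*(-1/67320) - 238655/26059 = (43902/373349)*(-1/67320) - 238655/26059 = -2439/1396325260 - 238655/26059 = -30294551680291/3307894540940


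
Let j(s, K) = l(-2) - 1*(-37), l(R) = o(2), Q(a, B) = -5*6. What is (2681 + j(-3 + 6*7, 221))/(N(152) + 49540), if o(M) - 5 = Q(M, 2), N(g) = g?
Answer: 2693/49692 ≈ 0.054194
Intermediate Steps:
Q(a, B) = -30
o(M) = -25 (o(M) = 5 - 30 = -25)
l(R) = -25
j(s, K) = 12 (j(s, K) = -25 - 1*(-37) = -25 + 37 = 12)
(2681 + j(-3 + 6*7, 221))/(N(152) + 49540) = (2681 + 12)/(152 + 49540) = 2693/49692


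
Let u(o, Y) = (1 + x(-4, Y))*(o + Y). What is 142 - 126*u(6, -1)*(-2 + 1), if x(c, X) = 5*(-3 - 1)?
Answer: -11828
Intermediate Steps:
x(c, X) = -20 (x(c, X) = 5*(-4) = -20)
u(o, Y) = -19*Y - 19*o (u(o, Y) = (1 - 20)*(o + Y) = -19*(Y + o) = -19*Y - 19*o)
142 - 126*u(6, -1)*(-2 + 1) = 142 - 126*(-19*(-1) - 19*6)*(-2 + 1) = 142 - 126*(19 - 114)*(-1) = 142 - (-11970)*(-1) = 142 - 126*95 = 142 - 11970 = -11828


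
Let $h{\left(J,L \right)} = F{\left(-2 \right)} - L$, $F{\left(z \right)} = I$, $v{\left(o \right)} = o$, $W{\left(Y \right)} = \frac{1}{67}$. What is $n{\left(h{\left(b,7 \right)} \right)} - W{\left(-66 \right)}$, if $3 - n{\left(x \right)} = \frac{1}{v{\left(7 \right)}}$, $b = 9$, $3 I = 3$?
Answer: $\frac{1333}{469} \approx 2.8422$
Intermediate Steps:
$W{\left(Y \right)} = \frac{1}{67}$
$I = 1$ ($I = \frac{1}{3} \cdot 3 = 1$)
$F{\left(z \right)} = 1$
$h{\left(J,L \right)} = 1 - L$
$n{\left(x \right)} = \frac{20}{7}$ ($n{\left(x \right)} = 3 - \frac{1}{7} = \frac{20}{7}$)
$n{\left(h{\left(b,7 \right)} \right)} - W{\left(-66 \right)} = \frac{20}{7} - \frac{1}{67} = \frac{1333}{469}$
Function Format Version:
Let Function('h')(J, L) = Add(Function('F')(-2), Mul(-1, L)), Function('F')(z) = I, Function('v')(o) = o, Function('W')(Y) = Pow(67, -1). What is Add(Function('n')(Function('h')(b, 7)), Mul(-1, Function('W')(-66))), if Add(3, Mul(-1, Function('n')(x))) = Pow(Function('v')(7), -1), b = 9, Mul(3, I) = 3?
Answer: Rational(1333, 469) ≈ 2.8422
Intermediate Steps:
Function('W')(Y) = Rational(1, 67)
I = 1 (I = Mul(Rational(1, 3), 3) = 1)
Function('F')(z) = 1
Function('h')(J, L) = Add(1, Mul(-1, L))
Function('n')(x) = Rational(20, 7) (Function('n')(x) = Add(3, Mul(-1, Pow(7, -1))) = Add(3, Mul(-1, Rational(1, 7))) = Add(3, Rational(-1, 7)) = Rational(20, 7))
Add(Function('n')(Function('h')(b, 7)), Mul(-1, Function('W')(-66))) = Add(Rational(20, 7), Mul(-1, Rational(1, 67))) = Add(Rational(20, 7), Rational(-1, 67)) = Rational(1333, 469)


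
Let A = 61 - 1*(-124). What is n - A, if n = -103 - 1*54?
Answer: -342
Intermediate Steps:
A = 185 (A = 61 + 124 = 185)
n = -157 (n = -103 - 54 = -157)
n - A = -157 - 1*185 = -157 - 185 = -342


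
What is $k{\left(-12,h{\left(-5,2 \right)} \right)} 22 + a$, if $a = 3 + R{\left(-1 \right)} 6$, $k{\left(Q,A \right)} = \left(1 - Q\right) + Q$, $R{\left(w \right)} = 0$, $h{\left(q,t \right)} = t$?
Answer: $25$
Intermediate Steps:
$k{\left(Q,A \right)} = 1$
$a = 3$ ($a = 3 + 0 \cdot 6 = 3 + 0 = 3$)
$k{\left(-12,h{\left(-5,2 \right)} \right)} 22 + a = 1 \cdot 22 + 3 = 22 + 3 = 25$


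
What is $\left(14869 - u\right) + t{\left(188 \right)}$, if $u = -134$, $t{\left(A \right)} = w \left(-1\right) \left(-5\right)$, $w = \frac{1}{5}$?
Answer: $15004$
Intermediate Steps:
$w = \frac{1}{5} \approx 0.2$
$t{\left(A \right)} = 1$ ($t{\left(A \right)} = \frac{1}{5} \left(-1\right) \left(-5\right) = \left(- \frac{1}{5}\right) \left(-5\right) = 1$)
$\left(14869 - u\right) + t{\left(188 \right)} = \left(14869 - -134\right) + 1 = \left(14869 + 134\right) + 1 = 15003 + 1 = 15004$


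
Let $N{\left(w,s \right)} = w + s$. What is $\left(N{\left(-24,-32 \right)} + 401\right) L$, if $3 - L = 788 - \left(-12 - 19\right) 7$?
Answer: $-345690$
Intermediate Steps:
$N{\left(w,s \right)} = s + w$
$L = -1002$ ($L = 3 - \left(788 - \left(-12 - 19\right) 7\right) = 3 - \left(788 - \left(-31\right) 7\right) = 3 - \left(788 - -217\right) = 3 - \left(788 + 217\right) = 3 - 1005 = -1002$)
$\left(N{\left(-24,-32 \right)} + 401\right) L = \left(\left(-32 - 24\right) + 401\right) \left(-1002\right) = \left(-56 + 401\right) \left(-1002\right) = 345 \left(-1002\right) = -345690$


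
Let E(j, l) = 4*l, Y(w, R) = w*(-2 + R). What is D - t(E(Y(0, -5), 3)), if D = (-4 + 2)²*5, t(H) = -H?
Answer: 32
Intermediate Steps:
D = 20 (D = (-2)²*5 = 4*5 = 20)
D - t(E(Y(0, -5), 3)) = 20 - (-1)*4*3 = 20 - (-1)*12 = 20 - 1*(-12) = 20 + 12 = 32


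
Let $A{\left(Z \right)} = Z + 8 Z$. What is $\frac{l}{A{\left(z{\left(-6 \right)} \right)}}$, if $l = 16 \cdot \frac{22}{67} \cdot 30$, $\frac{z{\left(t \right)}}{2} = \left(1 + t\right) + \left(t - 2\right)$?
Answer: $- \frac{1760}{2613} \approx -0.67356$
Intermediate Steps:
$z{\left(t \right)} = -2 + 4 t$ ($z{\left(t \right)} = 2 \left(\left(1 + t\right) + \left(t - 2\right)\right) = 2 \left(\left(1 + t\right) + \left(-2 + t\right)\right) = 2 \left(-1 + 2 t\right) = -2 + 4 t$)
$A{\left(Z \right)} = 9 Z$
$l = \frac{10560}{67}$ ($l = 16 \cdot 22 \cdot \frac{1}{67} \cdot 30 = 16 \cdot \frac{22}{67} \cdot 30 = \frac{352}{67} \cdot 30 = \frac{10560}{67} \approx 157.61$)
$\frac{l}{A{\left(z{\left(-6 \right)} \right)}} = \frac{10560}{67 \cdot 9 \left(-2 + 4 \left(-6\right)\right)} = \frac{10560}{67 \cdot 9 \left(-2 - 24\right)} = \frac{10560}{67 \cdot 9 \left(-26\right)} = \frac{10560}{67 \left(-234\right)} = \frac{10560}{67} \left(- \frac{1}{234}\right) = - \frac{1760}{2613}$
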